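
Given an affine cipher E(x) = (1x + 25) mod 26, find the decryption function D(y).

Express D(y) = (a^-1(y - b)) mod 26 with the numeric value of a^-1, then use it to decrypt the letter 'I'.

Step 1: Find a^-1, the modular inverse of 1 mod 26.
Step 2: We need 1 * a^-1 = 1 (mod 26).
Step 3: 1 * 1 = 1 = 0 * 26 + 1, so a^-1 = 1.
Step 4: D(y) = 1(y - 25) mod 26.
Step 5: Apply to 'I' (y = 8): D(8) = 1 * (8 - 25) mod 26 = 1 * -17 mod 26 = 9 -> 'J'.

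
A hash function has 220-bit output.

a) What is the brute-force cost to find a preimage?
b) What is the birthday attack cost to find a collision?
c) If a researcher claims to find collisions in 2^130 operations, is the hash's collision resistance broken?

Step 1: Preimage resistance requires brute-force of 2^220 operations.
Step 2: Collision resistance (birthday bound) = 2^(220/2) = 2^110.
Step 3: The claimed attack costs 2^130 operations.
Step 4: Since 2^130 >= 2^110, the claimed attack is no faster than the generic birthday attack, so this does not break collision resistance.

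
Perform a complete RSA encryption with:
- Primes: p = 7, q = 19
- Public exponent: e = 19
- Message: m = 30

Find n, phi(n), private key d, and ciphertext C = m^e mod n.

Step 1: n = 7 * 19 = 133.
Step 2: phi(n) = (7-1)(19-1) = 6 * 18 = 108.
Step 3: Find d = 19^(-1) mod 108 = 91.
  Verify: 19 * 91 = 1729 = 1 (mod 108).
Step 4: C = 30^19 mod 133 = 30.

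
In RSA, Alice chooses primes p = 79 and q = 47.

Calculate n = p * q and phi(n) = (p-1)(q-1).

Step 1: n = p * q = 79 * 47 = 3713.
Step 2: phi(n) = (p-1)(q-1) = 78 * 46 = 3588.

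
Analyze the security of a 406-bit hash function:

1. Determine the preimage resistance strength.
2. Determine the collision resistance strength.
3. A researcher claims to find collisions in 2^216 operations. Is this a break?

Step 1: Preimage resistance requires brute-force of 2^406 operations.
Step 2: Collision resistance (birthday bound) = 2^(406/2) = 2^203.
Step 3: The claimed attack costs 2^216 operations.
Step 4: Since 2^216 >= 2^203, the claimed attack is no faster than the generic birthday attack, so this does not break collision resistance.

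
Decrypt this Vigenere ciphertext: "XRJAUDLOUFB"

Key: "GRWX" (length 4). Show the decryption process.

Step 1: Key 'GRWX' has length 4. Extended key: GRWXGRWXGRW
Step 2: Decrypt each position:
  X(23) - G(6) = 17 = R
  R(17) - R(17) = 0 = A
  J(9) - W(22) = 13 = N
  A(0) - X(23) = 3 = D
  U(20) - G(6) = 14 = O
  D(3) - R(17) = 12 = M
  L(11) - W(22) = 15 = P
  O(14) - X(23) = 17 = R
  U(20) - G(6) = 14 = O
  F(5) - R(17) = 14 = O
  B(1) - W(22) = 5 = F
Plaintext: RANDOMPROOF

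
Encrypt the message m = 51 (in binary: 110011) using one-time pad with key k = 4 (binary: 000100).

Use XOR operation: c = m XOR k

Step 1: Write out the XOR operation bit by bit:
  Message: 110011
  Key:     000100
  XOR:     110111
Step 2: Convert to decimal: 110111 = 55.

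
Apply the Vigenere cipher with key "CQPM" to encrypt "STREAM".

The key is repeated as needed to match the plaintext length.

Step 1: Repeat key to match plaintext length:
  Plaintext: STREAM
  Key:       CQPMCQ
Step 2: Encrypt each letter:
  S(18) + C(2) = (18+2) mod 26 = 20 = U
  T(19) + Q(16) = (19+16) mod 26 = 9 = J
  R(17) + P(15) = (17+15) mod 26 = 6 = G
  E(4) + M(12) = (4+12) mod 26 = 16 = Q
  A(0) + C(2) = (0+2) mod 26 = 2 = C
  M(12) + Q(16) = (12+16) mod 26 = 2 = C
Ciphertext: UJGQCC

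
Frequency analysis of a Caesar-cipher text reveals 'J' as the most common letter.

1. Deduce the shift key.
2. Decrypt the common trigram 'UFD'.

Step 1: In English, 'E' is the most frequent letter (12.7%).
Step 2: The most frequent ciphertext letter is 'J' (position 9).
Step 3: Shift = (9 - 4) mod 26 = 5.
Step 4: Decrypt 'UFD' by shifting back 5:
  U -> P
  F -> A
  D -> Y
Step 5: 'UFD' decrypts to 'PAY'.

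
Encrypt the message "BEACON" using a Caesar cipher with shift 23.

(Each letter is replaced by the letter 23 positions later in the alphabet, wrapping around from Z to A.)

Step 1: For each letter, shift forward by 23 positions (mod 26).
  B (position 1) -> position (1+23) mod 26 = 24 -> Y
  E (position 4) -> position (4+23) mod 26 = 1 -> B
  A (position 0) -> position (0+23) mod 26 = 23 -> X
  C (position 2) -> position (2+23) mod 26 = 25 -> Z
  O (position 14) -> position (14+23) mod 26 = 11 -> L
  N (position 13) -> position (13+23) mod 26 = 10 -> K
Result: YBXZLK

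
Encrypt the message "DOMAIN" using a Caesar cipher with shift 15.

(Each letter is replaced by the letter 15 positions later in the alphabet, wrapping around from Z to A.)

Step 1: For each letter, shift forward by 15 positions (mod 26).
  D (position 3) -> position (3+15) mod 26 = 18 -> S
  O (position 14) -> position (14+15) mod 26 = 3 -> D
  M (position 12) -> position (12+15) mod 26 = 1 -> B
  A (position 0) -> position (0+15) mod 26 = 15 -> P
  I (position 8) -> position (8+15) mod 26 = 23 -> X
  N (position 13) -> position (13+15) mod 26 = 2 -> C
Result: SDBPXC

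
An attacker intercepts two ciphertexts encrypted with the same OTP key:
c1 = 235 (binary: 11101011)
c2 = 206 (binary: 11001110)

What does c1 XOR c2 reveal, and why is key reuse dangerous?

Step 1: c1 XOR c2 = (m1 XOR k) XOR (m2 XOR k).
Step 2: By XOR associativity/commutativity: = m1 XOR m2 XOR k XOR k = m1 XOR m2.
Step 3: 11101011 XOR 11001110 = 00100101 = 37.
Step 4: The key cancels out! An attacker learns m1 XOR m2 = 37, revealing the relationship between plaintexts.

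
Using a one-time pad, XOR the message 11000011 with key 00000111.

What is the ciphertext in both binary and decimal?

Step 1: Write out the XOR operation bit by bit:
  Message: 11000011
  Key:     00000111
  XOR:     11000100
Step 2: Convert to decimal: 11000100 = 196.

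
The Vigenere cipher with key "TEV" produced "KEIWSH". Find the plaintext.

Step 1: Extend key: TEVTEV
Step 2: Decrypt each letter (c - k) mod 26:
  K(10) - T(19) = (10-19) mod 26 = 17 = R
  E(4) - E(4) = (4-4) mod 26 = 0 = A
  I(8) - V(21) = (8-21) mod 26 = 13 = N
  W(22) - T(19) = (22-19) mod 26 = 3 = D
  S(18) - E(4) = (18-4) mod 26 = 14 = O
  H(7) - V(21) = (7-21) mod 26 = 12 = M
Plaintext: RANDOM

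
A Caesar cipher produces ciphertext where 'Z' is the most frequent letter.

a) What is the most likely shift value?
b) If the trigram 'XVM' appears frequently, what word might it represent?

Step 1: In English, 'E' is the most frequent letter (12.7%).
Step 2: The most frequent ciphertext letter is 'Z' (position 25).
Step 3: Shift = (25 - 4) mod 26 = 21.
Step 4: Decrypt 'XVM' by shifting back 21:
  X -> C
  V -> A
  M -> R
Step 5: 'XVM' decrypts to 'CAR'.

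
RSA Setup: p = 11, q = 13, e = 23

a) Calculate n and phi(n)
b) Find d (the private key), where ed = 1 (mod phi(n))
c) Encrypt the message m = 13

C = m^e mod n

Step 1: n = 11 * 13 = 143.
Step 2: phi(n) = (11-1)(13-1) = 10 * 12 = 120.
Step 3: Find d = 23^(-1) mod 120 = 47.
  Verify: 23 * 47 = 1081 = 1 (mod 120).
Step 4: C = 13^23 mod 143 = 52.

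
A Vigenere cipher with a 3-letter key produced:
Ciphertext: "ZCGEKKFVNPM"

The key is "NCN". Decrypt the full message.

Step 1: Key 'NCN' has length 3. Extended key: NCNNCNNCNNC
Step 2: Decrypt each position:
  Z(25) - N(13) = 12 = M
  C(2) - C(2) = 0 = A
  G(6) - N(13) = 19 = T
  E(4) - N(13) = 17 = R
  K(10) - C(2) = 8 = I
  K(10) - N(13) = 23 = X
  F(5) - N(13) = 18 = S
  V(21) - C(2) = 19 = T
  N(13) - N(13) = 0 = A
  P(15) - N(13) = 2 = C
  M(12) - C(2) = 10 = K
Plaintext: MATRIXSTACK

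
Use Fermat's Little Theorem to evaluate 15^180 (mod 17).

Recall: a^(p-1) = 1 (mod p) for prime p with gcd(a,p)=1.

Step 1: Since 17 is prime, by Fermat's Little Theorem: 15^16 = 1 (mod 17).
Step 2: Reduce exponent: 180 mod 16 = 4.
Step 3: So 15^180 = 15^4 (mod 17).
Step 4: 15^4 mod 17 = 16.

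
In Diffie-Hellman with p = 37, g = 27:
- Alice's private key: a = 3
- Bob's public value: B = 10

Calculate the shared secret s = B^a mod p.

Step 1: s = B^a mod p = 10^3 mod 37.
  10^1 mod 37 = 10
  10^2 mod 37 = (10 * 10) mod 37 = 26
  10^3 mod 37 = (26 * 10) mod 37 = 1
Result: shared secret = 1.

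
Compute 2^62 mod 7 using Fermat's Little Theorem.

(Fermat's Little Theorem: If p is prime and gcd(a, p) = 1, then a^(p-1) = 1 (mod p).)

Step 1: Since 7 is prime, by Fermat's Little Theorem: 2^6 = 1 (mod 7).
Step 2: Reduce exponent: 62 mod 6 = 2.
Step 3: So 2^62 = 2^2 (mod 7).
Step 4: 2^2 mod 7 = 4.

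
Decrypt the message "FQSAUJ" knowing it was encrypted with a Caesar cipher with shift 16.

Step 1: Reverse the shift by subtracting 16 from each letter position.
  F (position 5) -> position (5-16) mod 26 = 15 -> P
  Q (position 16) -> position (16-16) mod 26 = 0 -> A
  S (position 18) -> position (18-16) mod 26 = 2 -> C
  A (position 0) -> position (0-16) mod 26 = 10 -> K
  U (position 20) -> position (20-16) mod 26 = 4 -> E
  J (position 9) -> position (9-16) mod 26 = 19 -> T
Decrypted message: PACKET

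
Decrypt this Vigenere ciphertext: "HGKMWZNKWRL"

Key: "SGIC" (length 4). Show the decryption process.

Step 1: Key 'SGIC' has length 4. Extended key: SGICSGICSGI
Step 2: Decrypt each position:
  H(7) - S(18) = 15 = P
  G(6) - G(6) = 0 = A
  K(10) - I(8) = 2 = C
  M(12) - C(2) = 10 = K
  W(22) - S(18) = 4 = E
  Z(25) - G(6) = 19 = T
  N(13) - I(8) = 5 = F
  K(10) - C(2) = 8 = I
  W(22) - S(18) = 4 = E
  R(17) - G(6) = 11 = L
  L(11) - I(8) = 3 = D
Plaintext: PACKETFIELD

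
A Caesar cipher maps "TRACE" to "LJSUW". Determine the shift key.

Step 1: Compare first letters: T (position 19) -> L (position 11).
Step 2: Shift = (11 - 19) mod 26 = 18.
The shift value is 18.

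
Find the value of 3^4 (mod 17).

Step 1: Compute 3^4 mod 17 step by step, reducing modulo 17 at each step.
  3^1 mod 17 = 3
  3^2 mod 17 = (3 * 3) mod 17 = 9
  3^3 mod 17 = (9 * 3) mod 17 = 10
  3^4 mod 17 = (10 * 3) mod 17 = 13
Step 2: Result = 13.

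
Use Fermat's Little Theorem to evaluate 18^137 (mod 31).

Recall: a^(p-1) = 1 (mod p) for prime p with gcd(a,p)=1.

Step 1: Since 31 is prime, by Fermat's Little Theorem: 18^30 = 1 (mod 31).
Step 2: Reduce exponent: 137 mod 30 = 17.
Step 3: So 18^137 = 18^17 (mod 31).
Step 4: 18^17 mod 31 = 14.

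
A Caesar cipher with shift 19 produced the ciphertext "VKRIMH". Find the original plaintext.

Step 1: Reverse the shift by subtracting 19 from each letter position.
  V (position 21) -> position (21-19) mod 26 = 2 -> C
  K (position 10) -> position (10-19) mod 26 = 17 -> R
  R (position 17) -> position (17-19) mod 26 = 24 -> Y
  I (position 8) -> position (8-19) mod 26 = 15 -> P
  M (position 12) -> position (12-19) mod 26 = 19 -> T
  H (position 7) -> position (7-19) mod 26 = 14 -> O
Decrypted message: CRYPTO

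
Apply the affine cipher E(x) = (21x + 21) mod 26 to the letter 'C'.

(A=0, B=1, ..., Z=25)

Step 1: Convert 'C' to number: x = 2.
Step 2: E(2) = (21 * 2 + 21) mod 26 = 63 mod 26 = 11.
Step 3: Convert 11 back to letter: L.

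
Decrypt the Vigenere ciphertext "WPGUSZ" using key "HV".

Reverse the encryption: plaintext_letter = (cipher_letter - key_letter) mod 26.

Step 1: Extend key: HVHVHV
Step 2: Decrypt each letter (c - k) mod 26:
  W(22) - H(7) = (22-7) mod 26 = 15 = P
  P(15) - V(21) = (15-21) mod 26 = 20 = U
  G(6) - H(7) = (6-7) mod 26 = 25 = Z
  U(20) - V(21) = (20-21) mod 26 = 25 = Z
  S(18) - H(7) = (18-7) mod 26 = 11 = L
  Z(25) - V(21) = (25-21) mod 26 = 4 = E
Plaintext: PUZZLE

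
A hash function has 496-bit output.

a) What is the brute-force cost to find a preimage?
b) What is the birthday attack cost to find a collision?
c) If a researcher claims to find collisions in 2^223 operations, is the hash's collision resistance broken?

Step 1: Preimage resistance requires brute-force of 2^496 operations.
Step 2: Collision resistance (birthday bound) = 2^(496/2) = 2^248.
Step 3: The claimed attack costs 2^223 operations.
Step 4: Since 2^223 < 2^248, the claimed attack beats the generic birthday bound, so collision resistance is broken.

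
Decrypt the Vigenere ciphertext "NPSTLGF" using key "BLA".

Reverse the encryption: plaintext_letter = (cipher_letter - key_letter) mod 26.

Step 1: Extend key: BLABLAB
Step 2: Decrypt each letter (c - k) mod 26:
  N(13) - B(1) = (13-1) mod 26 = 12 = M
  P(15) - L(11) = (15-11) mod 26 = 4 = E
  S(18) - A(0) = (18-0) mod 26 = 18 = S
  T(19) - B(1) = (19-1) mod 26 = 18 = S
  L(11) - L(11) = (11-11) mod 26 = 0 = A
  G(6) - A(0) = (6-0) mod 26 = 6 = G
  F(5) - B(1) = (5-1) mod 26 = 4 = E
Plaintext: MESSAGE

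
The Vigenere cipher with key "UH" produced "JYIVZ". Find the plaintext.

Step 1: Extend key: UHUHU
Step 2: Decrypt each letter (c - k) mod 26:
  J(9) - U(20) = (9-20) mod 26 = 15 = P
  Y(24) - H(7) = (24-7) mod 26 = 17 = R
  I(8) - U(20) = (8-20) mod 26 = 14 = O
  V(21) - H(7) = (21-7) mod 26 = 14 = O
  Z(25) - U(20) = (25-20) mod 26 = 5 = F
Plaintext: PROOF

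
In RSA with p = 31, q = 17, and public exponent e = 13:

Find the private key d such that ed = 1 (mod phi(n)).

Step 1: n = 31 * 17 = 527.
Step 2: phi(n) = 30 * 16 = 480.
Step 3: Find d such that 13 * d = 1 (mod 480).
Step 4: d = 13^(-1) mod 480 = 37.
Verification: 13 * 37 = 481 = 1 * 480 + 1.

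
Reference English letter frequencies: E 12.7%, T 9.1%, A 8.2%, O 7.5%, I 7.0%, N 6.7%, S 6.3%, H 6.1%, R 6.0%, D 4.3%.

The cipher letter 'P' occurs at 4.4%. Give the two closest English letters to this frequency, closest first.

Step 1: Observed frequency of 'P' is 4.4%.
Step 2: Compute distances to each reference frequency and sort:
  D (4.3%): difference = 0.1% <-- BEST
  R (6.0%): difference = 1.6% <-- RUNNER-UP
  H (6.1%): difference = 1.7%
  S (6.3%): difference = 1.9%
  N (6.7%): difference = 2.3%
Step 3: Most likely is 'D' (4.3%, diff 0.1%); second most likely is 'R' (6.0%, diff 1.6%).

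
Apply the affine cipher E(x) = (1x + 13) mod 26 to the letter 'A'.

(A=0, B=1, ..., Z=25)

Step 1: Convert 'A' to number: x = 0.
Step 2: E(0) = (1 * 0 + 13) mod 26 = 13 mod 26 = 13.
Step 3: Convert 13 back to letter: N.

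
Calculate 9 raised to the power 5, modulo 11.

Step 1: Compute 9^5 mod 11 step by step, reducing modulo 11 at each step.
  9^1 mod 11 = 9
  9^2 mod 11 = (9 * 9) mod 11 = 4
  9^3 mod 11 = (4 * 9) mod 11 = 3
  9^4 mod 11 = (3 * 9) mod 11 = 5
  9^5 mod 11 = (5 * 9) mod 11 = 1
Step 2: Result = 1.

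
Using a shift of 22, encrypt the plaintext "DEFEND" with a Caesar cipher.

Step 1: For each letter, shift forward by 22 positions (mod 26).
  D (position 3) -> position (3+22) mod 26 = 25 -> Z
  E (position 4) -> position (4+22) mod 26 = 0 -> A
  F (position 5) -> position (5+22) mod 26 = 1 -> B
  E (position 4) -> position (4+22) mod 26 = 0 -> A
  N (position 13) -> position (13+22) mod 26 = 9 -> J
  D (position 3) -> position (3+22) mod 26 = 25 -> Z
Result: ZABAJZ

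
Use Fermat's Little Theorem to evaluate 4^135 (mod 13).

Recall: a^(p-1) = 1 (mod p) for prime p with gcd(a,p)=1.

Step 1: Since 13 is prime, by Fermat's Little Theorem: 4^12 = 1 (mod 13).
Step 2: Reduce exponent: 135 mod 12 = 3.
Step 3: So 4^135 = 4^3 (mod 13).
Step 4: 4^3 mod 13 = 12.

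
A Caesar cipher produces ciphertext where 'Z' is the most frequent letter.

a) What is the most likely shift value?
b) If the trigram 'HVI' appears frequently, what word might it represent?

Step 1: In English, 'E' is the most frequent letter (12.7%).
Step 2: The most frequent ciphertext letter is 'Z' (position 25).
Step 3: Shift = (25 - 4) mod 26 = 21.
Step 4: Decrypt 'HVI' by shifting back 21:
  H -> M
  V -> A
  I -> N
Step 5: 'HVI' decrypts to 'MAN'.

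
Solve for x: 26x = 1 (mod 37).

Step 1: We need x such that 26 * x = 1 (mod 37).
Step 2: Using the extended Euclidean algorithm or trial:
  26 * 10 = 260 = 7 * 37 + 1.
Step 3: Since 260 mod 37 = 1, the inverse is x = 10.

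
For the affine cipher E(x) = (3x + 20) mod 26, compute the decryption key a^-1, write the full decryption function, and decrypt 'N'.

Step 1: Find a^-1, the modular inverse of 3 mod 26.
Step 2: We need 3 * a^-1 = 1 (mod 26).
Step 3: 3 * 9 = 27 = 1 * 26 + 1, so a^-1 = 9.
Step 4: D(y) = 9(y - 20) mod 26.
Step 5: Apply to 'N' (y = 13): D(13) = 9 * (13 - 20) mod 26 = 9 * -7 mod 26 = 15 -> 'P'.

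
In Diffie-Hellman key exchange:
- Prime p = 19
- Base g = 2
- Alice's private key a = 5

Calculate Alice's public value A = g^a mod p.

Step 1: A = g^a mod p = 2^5 mod 19.
  2^1 mod 19 = 2
  2^2 mod 19 = (2 * 2) mod 19 = 4
  2^3 mod 19 = (4 * 2) mod 19 = 8
  2^4 mod 19 = (8 * 2) mod 19 = 16
  2^5 mod 19 = (16 * 2) mod 19 = 13
Result: A = 13.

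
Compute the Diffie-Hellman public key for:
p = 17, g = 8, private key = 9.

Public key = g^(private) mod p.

Step 1: A = g^a mod p = 8^9 mod 17.
  8^1 mod 17 = 8
  8^2 mod 17 = (8 * 8) mod 17 = 13
  8^3 mod 17 = (13 * 8) mod 17 = 2
  8^4 mod 17 = (2 * 8) mod 17 = 16
  8^5 mod 17 = (16 * 8) mod 17 = 9
  8^6 mod 17 = (9 * 8) mod 17 = 4
  8^7 mod 17 = (4 * 8) mod 17 = 15
  8^8 mod 17 = (15 * 8) mod 17 = 1
  8^9 mod 17 = (1 * 8) mod 17 = 8
Result: A = 8.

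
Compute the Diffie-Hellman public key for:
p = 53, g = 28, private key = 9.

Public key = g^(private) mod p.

Step 1: A = g^a mod p = 28^9 mod 53.
  28^1 mod 53 = 28
  28^2 mod 53 = (28 * 28) mod 53 = 42
  28^3 mod 53 = (42 * 28) mod 53 = 10
  28^4 mod 53 = (10 * 28) mod 53 = 15
  28^5 mod 53 = (15 * 28) mod 53 = 49
  28^6 mod 53 = (49 * 28) mod 53 = 47
  28^7 mod 53 = (47 * 28) mod 53 = 44
  28^8 mod 53 = (44 * 28) mod 53 = 13
  28^9 mod 53 = (13 * 28) mod 53 = 46
Result: A = 46.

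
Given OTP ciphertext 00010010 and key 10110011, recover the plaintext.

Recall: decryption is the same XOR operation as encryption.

Step 1: XOR ciphertext with key:
  Ciphertext: 00010010
  Key:        10110011
  XOR:        10100001
Step 2: Plaintext = 10100001 = 161 in decimal.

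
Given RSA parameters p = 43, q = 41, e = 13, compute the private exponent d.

Step 1: n = 43 * 41 = 1763.
Step 2: phi(n) = 42 * 40 = 1680.
Step 3: Find d such that 13 * d = 1 (mod 1680).
Step 4: d = 13^(-1) mod 1680 = 517.
Verification: 13 * 517 = 6721 = 4 * 1680 + 1.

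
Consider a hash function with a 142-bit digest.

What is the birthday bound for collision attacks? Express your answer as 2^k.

Step 1: The birthday paradox gives collision probability ~50% after sqrt(2^n) = 2^(n/2) hashes.
Step 2: For 142-bit output: 2^(142/2) = 2^71.
Step 3: Approximately 2^71 hash computations needed.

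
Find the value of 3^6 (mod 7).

Step 1: Compute 3^6 mod 7 step by step, reducing modulo 7 at each step.
  3^1 mod 7 = 3
  3^2 mod 7 = (3 * 3) mod 7 = 2
  3^3 mod 7 = (2 * 3) mod 7 = 6
  3^4 mod 7 = (6 * 3) mod 7 = 4
  3^5 mod 7 = (4 * 3) mod 7 = 5
  3^6 mod 7 = (5 * 3) mod 7 = 1
Step 2: Result = 1.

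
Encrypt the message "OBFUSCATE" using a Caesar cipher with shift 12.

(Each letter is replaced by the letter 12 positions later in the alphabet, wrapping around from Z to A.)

Step 1: For each letter, shift forward by 12 positions (mod 26).
  O (position 14) -> position (14+12) mod 26 = 0 -> A
  B (position 1) -> position (1+12) mod 26 = 13 -> N
  F (position 5) -> position (5+12) mod 26 = 17 -> R
  U (position 20) -> position (20+12) mod 26 = 6 -> G
  S (position 18) -> position (18+12) mod 26 = 4 -> E
  C (position 2) -> position (2+12) mod 26 = 14 -> O
  A (position 0) -> position (0+12) mod 26 = 12 -> M
  T (position 19) -> position (19+12) mod 26 = 5 -> F
  E (position 4) -> position (4+12) mod 26 = 16 -> Q
Result: ANRGEOMFQ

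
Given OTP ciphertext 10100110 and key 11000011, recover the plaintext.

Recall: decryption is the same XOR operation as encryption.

Step 1: XOR ciphertext with key:
  Ciphertext: 10100110
  Key:        11000011
  XOR:        01100101
Step 2: Plaintext = 01100101 = 101 in decimal.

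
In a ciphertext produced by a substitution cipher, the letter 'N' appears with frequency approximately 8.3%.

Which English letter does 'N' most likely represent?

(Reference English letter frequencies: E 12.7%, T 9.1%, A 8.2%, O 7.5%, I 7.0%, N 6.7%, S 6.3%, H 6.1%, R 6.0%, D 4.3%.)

Step 1: The observed frequency is 8.3%.
Step 2: Compare with English frequencies:
  E: 12.7% (difference: 4.4%)
  T: 9.1% (difference: 0.8%)
  A: 8.2% (difference: 0.1%) <-- closest
  O: 7.5% (difference: 0.8%)
  I: 7.0% (difference: 1.3%)
  N: 6.7% (difference: 1.6%)
  S: 6.3% (difference: 2.0%)
  H: 6.1% (difference: 2.2%)
  R: 6.0% (difference: 2.3%)
  D: 4.3% (difference: 4.0%)
Step 3: 'N' most likely represents 'A' (frequency 8.2%).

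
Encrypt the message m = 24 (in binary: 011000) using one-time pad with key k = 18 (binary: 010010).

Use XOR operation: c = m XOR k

Step 1: Write out the XOR operation bit by bit:
  Message: 011000
  Key:     010010
  XOR:     001010
Step 2: Convert to decimal: 001010 = 10.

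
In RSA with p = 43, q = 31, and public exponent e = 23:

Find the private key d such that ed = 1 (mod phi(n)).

Step 1: n = 43 * 31 = 1333.
Step 2: phi(n) = 42 * 30 = 1260.
Step 3: Find d such that 23 * d = 1 (mod 1260).
Step 4: d = 23^(-1) mod 1260 = 767.
Verification: 23 * 767 = 17641 = 14 * 1260 + 1.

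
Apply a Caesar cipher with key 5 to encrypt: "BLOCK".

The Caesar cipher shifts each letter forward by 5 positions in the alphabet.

Step 1: For each letter, shift forward by 5 positions (mod 26).
  B (position 1) -> position (1+5) mod 26 = 6 -> G
  L (position 11) -> position (11+5) mod 26 = 16 -> Q
  O (position 14) -> position (14+5) mod 26 = 19 -> T
  C (position 2) -> position (2+5) mod 26 = 7 -> H
  K (position 10) -> position (10+5) mod 26 = 15 -> P
Result: GQTHP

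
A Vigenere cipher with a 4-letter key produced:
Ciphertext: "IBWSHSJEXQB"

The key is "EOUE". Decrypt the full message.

Step 1: Key 'EOUE' has length 4. Extended key: EOUEEOUEEOU
Step 2: Decrypt each position:
  I(8) - E(4) = 4 = E
  B(1) - O(14) = 13 = N
  W(22) - U(20) = 2 = C
  S(18) - E(4) = 14 = O
  H(7) - E(4) = 3 = D
  S(18) - O(14) = 4 = E
  J(9) - U(20) = 15 = P
  E(4) - E(4) = 0 = A
  X(23) - E(4) = 19 = T
  Q(16) - O(14) = 2 = C
  B(1) - U(20) = 7 = H
Plaintext: ENCODEPATCH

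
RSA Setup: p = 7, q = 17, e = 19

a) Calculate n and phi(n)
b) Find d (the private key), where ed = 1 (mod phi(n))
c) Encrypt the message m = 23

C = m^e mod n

Step 1: n = 7 * 17 = 119.
Step 2: phi(n) = (7-1)(17-1) = 6 * 16 = 96.
Step 3: Find d = 19^(-1) mod 96 = 91.
  Verify: 19 * 91 = 1729 = 1 (mod 96).
Step 4: C = 23^19 mod 119 = 114.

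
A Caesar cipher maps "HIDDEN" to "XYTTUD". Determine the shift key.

Step 1: Compare first letters: H (position 7) -> X (position 23).
Step 2: Shift = (23 - 7) mod 26 = 16.
The shift value is 16.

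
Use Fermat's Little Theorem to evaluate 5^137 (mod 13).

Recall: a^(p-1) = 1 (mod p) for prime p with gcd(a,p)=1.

Step 1: Since 13 is prime, by Fermat's Little Theorem: 5^12 = 1 (mod 13).
Step 2: Reduce exponent: 137 mod 12 = 5.
Step 3: So 5^137 = 5^5 (mod 13).
Step 4: 5^5 mod 13 = 5.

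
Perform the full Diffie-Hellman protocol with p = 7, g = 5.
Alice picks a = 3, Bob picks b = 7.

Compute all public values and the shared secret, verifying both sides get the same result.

Step 1: A = g^a mod p = 5^3 mod 7 = 6.
Step 2: B = g^b mod p = 5^7 mod 7 = 5.
Step 3: Alice computes s = B^a mod p = 5^3 mod 7 = 6.
Step 4: Bob computes s = A^b mod p = 6^7 mod 7 = 6.
Both sides agree: shared secret = 6.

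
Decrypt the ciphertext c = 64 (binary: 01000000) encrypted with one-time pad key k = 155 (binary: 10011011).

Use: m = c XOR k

Step 1: XOR ciphertext with key:
  Ciphertext: 01000000
  Key:        10011011
  XOR:        11011011
Step 2: Plaintext = 11011011 = 219 in decimal.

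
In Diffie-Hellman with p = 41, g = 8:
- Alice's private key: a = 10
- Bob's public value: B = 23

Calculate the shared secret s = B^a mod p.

Step 1: s = B^a mod p = 23^10 mod 41.
  23^1 mod 41 = 23
  23^2 mod 41 = (23 * 23) mod 41 = 37
  23^3 mod 41 = (37 * 23) mod 41 = 31
  23^4 mod 41 = (31 * 23) mod 41 = 16
  23^5 mod 41 = (16 * 23) mod 41 = 40
  23^6 mod 41 = (40 * 23) mod 41 = 18
  23^7 mod 41 = (18 * 23) mod 41 = 4
  23^8 mod 41 = (4 * 23) mod 41 = 10
  23^9 mod 41 = (10 * 23) mod 41 = 25
  23^10 mod 41 = (25 * 23) mod 41 = 1
Result: shared secret = 1.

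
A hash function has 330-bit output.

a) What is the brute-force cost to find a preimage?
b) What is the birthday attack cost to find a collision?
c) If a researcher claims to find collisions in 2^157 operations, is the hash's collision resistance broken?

Step 1: Preimage resistance requires brute-force of 2^330 operations.
Step 2: Collision resistance (birthday bound) = 2^(330/2) = 2^165.
Step 3: The claimed attack costs 2^157 operations.
Step 4: Since 2^157 < 2^165, the claimed attack beats the generic birthday bound, so collision resistance is broken.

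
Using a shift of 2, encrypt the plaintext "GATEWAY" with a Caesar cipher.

Step 1: For each letter, shift forward by 2 positions (mod 26).
  G (position 6) -> position (6+2) mod 26 = 8 -> I
  A (position 0) -> position (0+2) mod 26 = 2 -> C
  T (position 19) -> position (19+2) mod 26 = 21 -> V
  E (position 4) -> position (4+2) mod 26 = 6 -> G
  W (position 22) -> position (22+2) mod 26 = 24 -> Y
  A (position 0) -> position (0+2) mod 26 = 2 -> C
  Y (position 24) -> position (24+2) mod 26 = 0 -> A
Result: ICVGYCA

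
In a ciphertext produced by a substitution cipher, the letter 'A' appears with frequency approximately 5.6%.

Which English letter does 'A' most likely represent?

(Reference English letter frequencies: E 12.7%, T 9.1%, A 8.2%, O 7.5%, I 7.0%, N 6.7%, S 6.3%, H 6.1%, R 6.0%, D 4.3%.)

Step 1: The observed frequency is 5.6%.
Step 2: Compare with English frequencies:
  E: 12.7% (difference: 7.1%)
  T: 9.1% (difference: 3.5%)
  A: 8.2% (difference: 2.6%)
  O: 7.5% (difference: 1.9%)
  I: 7.0% (difference: 1.4%)
  N: 6.7% (difference: 1.1%)
  S: 6.3% (difference: 0.7%)
  H: 6.1% (difference: 0.5%)
  R: 6.0% (difference: 0.4%) <-- closest
  D: 4.3% (difference: 1.3%)
Step 3: 'A' most likely represents 'R' (frequency 6.0%).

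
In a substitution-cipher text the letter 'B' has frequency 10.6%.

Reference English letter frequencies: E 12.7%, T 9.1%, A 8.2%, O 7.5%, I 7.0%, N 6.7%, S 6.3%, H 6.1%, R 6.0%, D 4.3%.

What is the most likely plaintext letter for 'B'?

Step 1: The observed frequency is 10.6%.
Step 2: Compare with English frequencies:
  E: 12.7% (difference: 2.1%)
  T: 9.1% (difference: 1.5%) <-- closest
  A: 8.2% (difference: 2.4%)
  O: 7.5% (difference: 3.1%)
  I: 7.0% (difference: 3.6%)
  N: 6.7% (difference: 3.9%)
  S: 6.3% (difference: 4.3%)
  H: 6.1% (difference: 4.5%)
  R: 6.0% (difference: 4.6%)
  D: 4.3% (difference: 6.3%)
Step 3: 'B' most likely represents 'T' (frequency 9.1%).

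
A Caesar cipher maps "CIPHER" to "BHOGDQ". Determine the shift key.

Step 1: Compare first letters: C (position 2) -> B (position 1).
Step 2: Shift = (1 - 2) mod 26 = 25.
The shift value is 25.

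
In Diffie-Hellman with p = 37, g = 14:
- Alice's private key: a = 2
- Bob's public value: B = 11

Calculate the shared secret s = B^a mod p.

Step 1: s = B^a mod p = 11^2 mod 37.
  11^1 mod 37 = 11
  11^2 mod 37 = (11 * 11) mod 37 = 10
Result: shared secret = 10.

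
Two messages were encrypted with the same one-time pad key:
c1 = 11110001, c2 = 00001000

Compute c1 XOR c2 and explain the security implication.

Step 1: c1 XOR c2 = (m1 XOR k) XOR (m2 XOR k).
Step 2: By XOR associativity/commutativity: = m1 XOR m2 XOR k XOR k = m1 XOR m2.
Step 3: 11110001 XOR 00001000 = 11111001 = 249.
Step 4: The key cancels out! An attacker learns m1 XOR m2 = 249, revealing the relationship between plaintexts.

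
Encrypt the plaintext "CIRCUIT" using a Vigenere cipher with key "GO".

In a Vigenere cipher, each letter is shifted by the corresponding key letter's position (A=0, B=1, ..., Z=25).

Step 1: Repeat key to match plaintext length:
  Plaintext: CIRCUIT
  Key:       GOGOGOG
Step 2: Encrypt each letter:
  C(2) + G(6) = (2+6) mod 26 = 8 = I
  I(8) + O(14) = (8+14) mod 26 = 22 = W
  R(17) + G(6) = (17+6) mod 26 = 23 = X
  C(2) + O(14) = (2+14) mod 26 = 16 = Q
  U(20) + G(6) = (20+6) mod 26 = 0 = A
  I(8) + O(14) = (8+14) mod 26 = 22 = W
  T(19) + G(6) = (19+6) mod 26 = 25 = Z
Ciphertext: IWXQAWZ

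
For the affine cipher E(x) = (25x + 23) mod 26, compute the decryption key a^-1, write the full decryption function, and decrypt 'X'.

Step 1: Find a^-1, the modular inverse of 25 mod 26.
Step 2: We need 25 * a^-1 = 1 (mod 26).
Step 3: 25 * 25 = 625 = 24 * 26 + 1, so a^-1 = 25.
Step 4: D(y) = 25(y - 23) mod 26.
Step 5: Apply to 'X' (y = 23): D(23) = 25 * (23 - 23) mod 26 = 25 * 0 mod 26 = 0 -> 'A'.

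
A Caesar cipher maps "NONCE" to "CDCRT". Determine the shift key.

Step 1: Compare first letters: N (position 13) -> C (position 2).
Step 2: Shift = (2 - 13) mod 26 = 15.
The shift value is 15.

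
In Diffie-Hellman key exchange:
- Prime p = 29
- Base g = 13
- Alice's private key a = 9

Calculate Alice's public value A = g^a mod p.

Step 1: A = g^a mod p = 13^9 mod 29.
  13^1 mod 29 = 13
  13^2 mod 29 = (13 * 13) mod 29 = 24
  13^3 mod 29 = (24 * 13) mod 29 = 22
  13^4 mod 29 = (22 * 13) mod 29 = 25
  13^5 mod 29 = (25 * 13) mod 29 = 6
  13^6 mod 29 = (6 * 13) mod 29 = 20
  13^7 mod 29 = (20 * 13) mod 29 = 28
  13^8 mod 29 = (28 * 13) mod 29 = 16
  13^9 mod 29 = (16 * 13) mod 29 = 5
Result: A = 5.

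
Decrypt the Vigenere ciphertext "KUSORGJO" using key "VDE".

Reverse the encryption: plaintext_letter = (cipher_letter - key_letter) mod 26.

Step 1: Extend key: VDEVDEVD
Step 2: Decrypt each letter (c - k) mod 26:
  K(10) - V(21) = (10-21) mod 26 = 15 = P
  U(20) - D(3) = (20-3) mod 26 = 17 = R
  S(18) - E(4) = (18-4) mod 26 = 14 = O
  O(14) - V(21) = (14-21) mod 26 = 19 = T
  R(17) - D(3) = (17-3) mod 26 = 14 = O
  G(6) - E(4) = (6-4) mod 26 = 2 = C
  J(9) - V(21) = (9-21) mod 26 = 14 = O
  O(14) - D(3) = (14-3) mod 26 = 11 = L
Plaintext: PROTOCOL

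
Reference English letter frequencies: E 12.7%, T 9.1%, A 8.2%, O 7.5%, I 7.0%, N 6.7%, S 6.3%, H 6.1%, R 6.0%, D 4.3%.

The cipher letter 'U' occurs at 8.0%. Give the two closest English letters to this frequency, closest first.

Step 1: Observed frequency of 'U' is 8.0%.
Step 2: Compute distances to each reference frequency and sort:
  A (8.2%): difference = 0.2% <-- BEST
  O (7.5%): difference = 0.5% <-- RUNNER-UP
  I (7.0%): difference = 1.0%
  T (9.1%): difference = 1.1%
  N (6.7%): difference = 1.3%
Step 3: Most likely is 'A' (8.2%, diff 0.2%); second most likely is 'O' (7.5%, diff 0.5%).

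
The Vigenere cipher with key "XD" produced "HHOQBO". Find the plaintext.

Step 1: Extend key: XDXDXD
Step 2: Decrypt each letter (c - k) mod 26:
  H(7) - X(23) = (7-23) mod 26 = 10 = K
  H(7) - D(3) = (7-3) mod 26 = 4 = E
  O(14) - X(23) = (14-23) mod 26 = 17 = R
  Q(16) - D(3) = (16-3) mod 26 = 13 = N
  B(1) - X(23) = (1-23) mod 26 = 4 = E
  O(14) - D(3) = (14-3) mod 26 = 11 = L
Plaintext: KERNEL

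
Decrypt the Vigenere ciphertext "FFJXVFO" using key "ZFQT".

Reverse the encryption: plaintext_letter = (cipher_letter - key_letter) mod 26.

Step 1: Extend key: ZFQTZFQ
Step 2: Decrypt each letter (c - k) mod 26:
  F(5) - Z(25) = (5-25) mod 26 = 6 = G
  F(5) - F(5) = (5-5) mod 26 = 0 = A
  J(9) - Q(16) = (9-16) mod 26 = 19 = T
  X(23) - T(19) = (23-19) mod 26 = 4 = E
  V(21) - Z(25) = (21-25) mod 26 = 22 = W
  F(5) - F(5) = (5-5) mod 26 = 0 = A
  O(14) - Q(16) = (14-16) mod 26 = 24 = Y
Plaintext: GATEWAY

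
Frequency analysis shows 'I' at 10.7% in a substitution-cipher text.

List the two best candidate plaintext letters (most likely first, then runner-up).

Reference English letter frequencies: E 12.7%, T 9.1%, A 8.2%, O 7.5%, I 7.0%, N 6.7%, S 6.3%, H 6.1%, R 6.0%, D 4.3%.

Step 1: Observed frequency of 'I' is 10.7%.
Step 2: Compute distances to each reference frequency and sort:
  T (9.1%): difference = 1.6% <-- BEST
  E (12.7%): difference = 2.0% <-- RUNNER-UP
  A (8.2%): difference = 2.5%
  O (7.5%): difference = 3.2%
  I (7.0%): difference = 3.7%
Step 3: Most likely is 'T' (9.1%, diff 1.6%); second most likely is 'E' (12.7%, diff 2.0%).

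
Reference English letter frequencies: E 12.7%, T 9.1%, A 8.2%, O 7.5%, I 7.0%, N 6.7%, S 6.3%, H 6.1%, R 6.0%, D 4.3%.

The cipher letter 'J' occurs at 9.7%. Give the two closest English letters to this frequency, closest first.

Step 1: Observed frequency of 'J' is 9.7%.
Step 2: Compute distances to each reference frequency and sort:
  T (9.1%): difference = 0.6% <-- BEST
  A (8.2%): difference = 1.5% <-- RUNNER-UP
  O (7.5%): difference = 2.2%
  I (7.0%): difference = 2.7%
  N (6.7%): difference = 3.0%
Step 3: Most likely is 'T' (9.1%, diff 0.6%); second most likely is 'A' (8.2%, diff 1.5%).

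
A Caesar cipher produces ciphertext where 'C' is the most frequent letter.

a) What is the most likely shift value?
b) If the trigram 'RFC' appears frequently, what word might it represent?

Step 1: In English, 'E' is the most frequent letter (12.7%).
Step 2: The most frequent ciphertext letter is 'C' (position 2).
Step 3: Shift = (2 - 4) mod 26 = 24.
Step 4: Decrypt 'RFC' by shifting back 24:
  R -> T
  F -> H
  C -> E
Step 5: 'RFC' decrypts to 'THE'.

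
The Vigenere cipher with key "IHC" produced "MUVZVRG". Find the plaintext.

Step 1: Extend key: IHCIHCI
Step 2: Decrypt each letter (c - k) mod 26:
  M(12) - I(8) = (12-8) mod 26 = 4 = E
  U(20) - H(7) = (20-7) mod 26 = 13 = N
  V(21) - C(2) = (21-2) mod 26 = 19 = T
  Z(25) - I(8) = (25-8) mod 26 = 17 = R
  V(21) - H(7) = (21-7) mod 26 = 14 = O
  R(17) - C(2) = (17-2) mod 26 = 15 = P
  G(6) - I(8) = (6-8) mod 26 = 24 = Y
Plaintext: ENTROPY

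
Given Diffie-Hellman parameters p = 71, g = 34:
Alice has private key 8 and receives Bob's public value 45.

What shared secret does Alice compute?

Step 1: s = B^a mod p = 45^8 mod 71.
  45^1 mod 71 = 45
  45^2 mod 71 = (45 * 45) mod 71 = 37
  45^3 mod 71 = (37 * 45) mod 71 = 32
  45^4 mod 71 = (32 * 45) mod 71 = 20
  45^5 mod 71 = (20 * 45) mod 71 = 48
  45^6 mod 71 = (48 * 45) mod 71 = 30
  45^7 mod 71 = (30 * 45) mod 71 = 1
  45^8 mod 71 = (1 * 45) mod 71 = 45
Result: shared secret = 45.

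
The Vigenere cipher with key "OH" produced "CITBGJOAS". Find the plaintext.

Step 1: Extend key: OHOHOHOHO
Step 2: Decrypt each letter (c - k) mod 26:
  C(2) - O(14) = (2-14) mod 26 = 14 = O
  I(8) - H(7) = (8-7) mod 26 = 1 = B
  T(19) - O(14) = (19-14) mod 26 = 5 = F
  B(1) - H(7) = (1-7) mod 26 = 20 = U
  G(6) - O(14) = (6-14) mod 26 = 18 = S
  J(9) - H(7) = (9-7) mod 26 = 2 = C
  O(14) - O(14) = (14-14) mod 26 = 0 = A
  A(0) - H(7) = (0-7) mod 26 = 19 = T
  S(18) - O(14) = (18-14) mod 26 = 4 = E
Plaintext: OBFUSCATE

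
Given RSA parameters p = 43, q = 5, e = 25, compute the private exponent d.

Step 1: n = 43 * 5 = 215.
Step 2: phi(n) = 42 * 4 = 168.
Step 3: Find d such that 25 * d = 1 (mod 168).
Step 4: d = 25^(-1) mod 168 = 121.
Verification: 25 * 121 = 3025 = 18 * 168 + 1.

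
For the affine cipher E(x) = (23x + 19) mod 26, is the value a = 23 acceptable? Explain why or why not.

Step 1: Compute gcd(23, 26).
Step 2: gcd(23, 26) = 1.
Since gcd = 1, 23 is coprime with 26, so it is a valid key.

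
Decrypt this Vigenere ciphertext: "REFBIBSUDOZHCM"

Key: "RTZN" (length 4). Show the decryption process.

Step 1: Key 'RTZN' has length 4. Extended key: RTZNRTZNRTZNRT
Step 2: Decrypt each position:
  R(17) - R(17) = 0 = A
  E(4) - T(19) = 11 = L
  F(5) - Z(25) = 6 = G
  B(1) - N(13) = 14 = O
  I(8) - R(17) = 17 = R
  B(1) - T(19) = 8 = I
  S(18) - Z(25) = 19 = T
  U(20) - N(13) = 7 = H
  D(3) - R(17) = 12 = M
  O(14) - T(19) = 21 = V
  Z(25) - Z(25) = 0 = A
  H(7) - N(13) = 20 = U
  C(2) - R(17) = 11 = L
  M(12) - T(19) = 19 = T
Plaintext: ALGORITHMVAULT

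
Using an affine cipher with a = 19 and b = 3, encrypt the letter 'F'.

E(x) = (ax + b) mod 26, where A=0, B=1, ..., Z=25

Step 1: Convert 'F' to number: x = 5.
Step 2: E(5) = (19 * 5 + 3) mod 26 = 98 mod 26 = 20.
Step 3: Convert 20 back to letter: U.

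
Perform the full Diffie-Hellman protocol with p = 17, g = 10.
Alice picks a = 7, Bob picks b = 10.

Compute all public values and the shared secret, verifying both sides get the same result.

Step 1: A = g^a mod p = 10^7 mod 17 = 5.
Step 2: B = g^b mod p = 10^10 mod 17 = 2.
Step 3: Alice computes s = B^a mod p = 2^7 mod 17 = 9.
Step 4: Bob computes s = A^b mod p = 5^10 mod 17 = 9.
Both sides agree: shared secret = 9.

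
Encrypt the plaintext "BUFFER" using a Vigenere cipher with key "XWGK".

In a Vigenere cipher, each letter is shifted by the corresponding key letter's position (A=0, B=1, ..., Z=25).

Step 1: Repeat key to match plaintext length:
  Plaintext: BUFFER
  Key:       XWGKXW
Step 2: Encrypt each letter:
  B(1) + X(23) = (1+23) mod 26 = 24 = Y
  U(20) + W(22) = (20+22) mod 26 = 16 = Q
  F(5) + G(6) = (5+6) mod 26 = 11 = L
  F(5) + K(10) = (5+10) mod 26 = 15 = P
  E(4) + X(23) = (4+23) mod 26 = 1 = B
  R(17) + W(22) = (17+22) mod 26 = 13 = N
Ciphertext: YQLPBN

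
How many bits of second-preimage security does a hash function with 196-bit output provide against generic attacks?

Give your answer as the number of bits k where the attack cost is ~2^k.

Step 1: The hash has a 196-bit output.
Step 2: Second-preimage resistance means: given a specific input x, it should be infeasible to find a different y with h(y) = h(x).
With a 196-bit output, a generic search for a second preimage costs about 2^196 evaluations (each trial matches the fixed target with probability 2^-196).
Step 3: Security level = 196 bits.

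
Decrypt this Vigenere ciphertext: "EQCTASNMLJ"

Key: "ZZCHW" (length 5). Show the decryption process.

Step 1: Key 'ZZCHW' has length 5. Extended key: ZZCHWZZCHW
Step 2: Decrypt each position:
  E(4) - Z(25) = 5 = F
  Q(16) - Z(25) = 17 = R
  C(2) - C(2) = 0 = A
  T(19) - H(7) = 12 = M
  A(0) - W(22) = 4 = E
  S(18) - Z(25) = 19 = T
  N(13) - Z(25) = 14 = O
  M(12) - C(2) = 10 = K
  L(11) - H(7) = 4 = E
  J(9) - W(22) = 13 = N
Plaintext: FRAMETOKEN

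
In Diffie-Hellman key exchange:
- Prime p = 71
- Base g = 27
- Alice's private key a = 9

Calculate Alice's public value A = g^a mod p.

Step 1: A = g^a mod p = 27^9 mod 71.
  27^1 mod 71 = 27
  27^2 mod 71 = (27 * 27) mod 71 = 19
  27^3 mod 71 = (19 * 27) mod 71 = 16
  27^4 mod 71 = (16 * 27) mod 71 = 6
  27^5 mod 71 = (6 * 27) mod 71 = 20
  27^6 mod 71 = (20 * 27) mod 71 = 43
  27^7 mod 71 = (43 * 27) mod 71 = 25
  27^8 mod 71 = (25 * 27) mod 71 = 36
  27^9 mod 71 = (36 * 27) mod 71 = 49
Result: A = 49.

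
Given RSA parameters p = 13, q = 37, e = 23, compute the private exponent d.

Step 1: n = 13 * 37 = 481.
Step 2: phi(n) = 12 * 36 = 432.
Step 3: Find d such that 23 * d = 1 (mod 432).
Step 4: d = 23^(-1) mod 432 = 263.
Verification: 23 * 263 = 6049 = 14 * 432 + 1.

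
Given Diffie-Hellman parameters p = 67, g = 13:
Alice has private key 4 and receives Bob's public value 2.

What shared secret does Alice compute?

Step 1: s = B^a mod p = 2^4 mod 67.
  2^1 mod 67 = 2
  2^2 mod 67 = (2 * 2) mod 67 = 4
  2^3 mod 67 = (4 * 2) mod 67 = 8
  2^4 mod 67 = (8 * 2) mod 67 = 16
Result: shared secret = 16.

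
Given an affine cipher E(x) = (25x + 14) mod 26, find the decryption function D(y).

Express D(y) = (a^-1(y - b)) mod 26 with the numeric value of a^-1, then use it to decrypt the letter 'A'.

Step 1: Find a^-1, the modular inverse of 25 mod 26.
Step 2: We need 25 * a^-1 = 1 (mod 26).
Step 3: 25 * 25 = 625 = 24 * 26 + 1, so a^-1 = 25.
Step 4: D(y) = 25(y - 14) mod 26.
Step 5: Apply to 'A' (y = 0): D(0) = 25 * (0 - 14) mod 26 = 25 * -14 mod 26 = 14 -> 'O'.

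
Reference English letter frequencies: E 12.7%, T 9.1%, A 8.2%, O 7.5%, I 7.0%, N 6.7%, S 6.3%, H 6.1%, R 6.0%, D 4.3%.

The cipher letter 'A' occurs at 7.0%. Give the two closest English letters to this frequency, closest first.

Step 1: Observed frequency of 'A' is 7.0%.
Step 2: Compute distances to each reference frequency and sort:
  I (7.0%): difference = 0.0% <-- BEST
  N (6.7%): difference = 0.3% <-- RUNNER-UP
  O (7.5%): difference = 0.5%
  S (6.3%): difference = 0.7%
  H (6.1%): difference = 0.9%
Step 3: Most likely is 'I' (7.0%, diff 0.0%); second most likely is 'N' (6.7%, diff 0.3%).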